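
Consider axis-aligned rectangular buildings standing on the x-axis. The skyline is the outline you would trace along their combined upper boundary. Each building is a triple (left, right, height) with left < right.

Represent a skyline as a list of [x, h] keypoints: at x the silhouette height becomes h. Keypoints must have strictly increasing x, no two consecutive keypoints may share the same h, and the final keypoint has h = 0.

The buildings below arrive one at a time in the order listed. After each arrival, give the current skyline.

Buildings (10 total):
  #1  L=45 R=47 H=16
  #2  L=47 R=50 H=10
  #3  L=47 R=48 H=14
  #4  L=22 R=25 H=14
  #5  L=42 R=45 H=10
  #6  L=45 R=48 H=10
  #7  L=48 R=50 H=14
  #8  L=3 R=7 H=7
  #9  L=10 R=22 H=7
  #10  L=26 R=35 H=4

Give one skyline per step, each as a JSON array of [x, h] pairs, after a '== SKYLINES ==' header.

== SKYLINES ==
[[45,16],[47,0]]
[[45,16],[47,10],[50,0]]
[[45,16],[47,14],[48,10],[50,0]]
[[22,14],[25,0],[45,16],[47,14],[48,10],[50,0]]
[[22,14],[25,0],[42,10],[45,16],[47,14],[48,10],[50,0]]
[[22,14],[25,0],[42,10],[45,16],[47,14],[48,10],[50,0]]
[[22,14],[25,0],[42,10],[45,16],[47,14],[50,0]]
[[3,7],[7,0],[22,14],[25,0],[42,10],[45,16],[47,14],[50,0]]
[[3,7],[7,0],[10,7],[22,14],[25,0],[42,10],[45,16],[47,14],[50,0]]
[[3,7],[7,0],[10,7],[22,14],[25,0],[26,4],[35,0],[42,10],[45,16],[47,14],[50,0]]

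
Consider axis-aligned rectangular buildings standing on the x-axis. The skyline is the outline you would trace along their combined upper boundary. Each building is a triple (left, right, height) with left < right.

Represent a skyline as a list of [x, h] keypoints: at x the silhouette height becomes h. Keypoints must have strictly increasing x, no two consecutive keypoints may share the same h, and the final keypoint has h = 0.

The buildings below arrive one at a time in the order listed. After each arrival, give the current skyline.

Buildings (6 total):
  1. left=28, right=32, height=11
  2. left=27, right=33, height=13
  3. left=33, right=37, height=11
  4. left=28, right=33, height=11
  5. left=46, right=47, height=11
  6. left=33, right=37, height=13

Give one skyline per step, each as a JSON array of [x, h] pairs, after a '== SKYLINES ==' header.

== SKYLINES ==
[[28,11],[32,0]]
[[27,13],[33,0]]
[[27,13],[33,11],[37,0]]
[[27,13],[33,11],[37,0]]
[[27,13],[33,11],[37,0],[46,11],[47,0]]
[[27,13],[37,0],[46,11],[47,0]]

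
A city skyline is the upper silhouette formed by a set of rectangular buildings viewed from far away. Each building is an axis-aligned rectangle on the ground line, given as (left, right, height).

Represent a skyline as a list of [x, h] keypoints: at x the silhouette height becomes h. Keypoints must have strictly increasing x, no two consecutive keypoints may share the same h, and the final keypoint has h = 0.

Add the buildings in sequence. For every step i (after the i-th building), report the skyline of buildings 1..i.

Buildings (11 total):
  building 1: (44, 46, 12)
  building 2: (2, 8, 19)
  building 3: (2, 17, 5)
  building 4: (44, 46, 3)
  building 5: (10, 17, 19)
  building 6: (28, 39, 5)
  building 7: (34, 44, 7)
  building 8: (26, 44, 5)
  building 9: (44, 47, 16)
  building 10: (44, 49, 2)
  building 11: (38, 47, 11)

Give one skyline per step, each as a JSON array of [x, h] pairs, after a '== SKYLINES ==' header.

== SKYLINES ==
[[44,12],[46,0]]
[[2,19],[8,0],[44,12],[46,0]]
[[2,19],[8,5],[17,0],[44,12],[46,0]]
[[2,19],[8,5],[17,0],[44,12],[46,0]]
[[2,19],[8,5],[10,19],[17,0],[44,12],[46,0]]
[[2,19],[8,5],[10,19],[17,0],[28,5],[39,0],[44,12],[46,0]]
[[2,19],[8,5],[10,19],[17,0],[28,5],[34,7],[44,12],[46,0]]
[[2,19],[8,5],[10,19],[17,0],[26,5],[34,7],[44,12],[46,0]]
[[2,19],[8,5],[10,19],[17,0],[26,5],[34,7],[44,16],[47,0]]
[[2,19],[8,5],[10,19],[17,0],[26,5],[34,7],[44,16],[47,2],[49,0]]
[[2,19],[8,5],[10,19],[17,0],[26,5],[34,7],[38,11],[44,16],[47,2],[49,0]]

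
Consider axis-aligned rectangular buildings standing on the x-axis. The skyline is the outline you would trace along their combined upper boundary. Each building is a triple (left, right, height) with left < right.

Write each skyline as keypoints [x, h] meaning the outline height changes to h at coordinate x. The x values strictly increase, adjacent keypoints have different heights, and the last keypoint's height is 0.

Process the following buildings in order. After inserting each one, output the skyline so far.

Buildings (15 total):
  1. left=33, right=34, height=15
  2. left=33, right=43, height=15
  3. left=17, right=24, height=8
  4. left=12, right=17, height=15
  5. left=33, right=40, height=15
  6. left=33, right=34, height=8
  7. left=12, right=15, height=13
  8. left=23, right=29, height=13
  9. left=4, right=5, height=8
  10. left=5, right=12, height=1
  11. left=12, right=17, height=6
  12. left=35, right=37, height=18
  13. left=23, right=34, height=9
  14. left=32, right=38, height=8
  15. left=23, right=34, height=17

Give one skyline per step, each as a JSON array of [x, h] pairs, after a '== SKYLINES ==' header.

== SKYLINES ==
[[33,15],[34,0]]
[[33,15],[43,0]]
[[17,8],[24,0],[33,15],[43,0]]
[[12,15],[17,8],[24,0],[33,15],[43,0]]
[[12,15],[17,8],[24,0],[33,15],[43,0]]
[[12,15],[17,8],[24,0],[33,15],[43,0]]
[[12,15],[17,8],[24,0],[33,15],[43,0]]
[[12,15],[17,8],[23,13],[29,0],[33,15],[43,0]]
[[4,8],[5,0],[12,15],[17,8],[23,13],[29,0],[33,15],[43,0]]
[[4,8],[5,1],[12,15],[17,8],[23,13],[29,0],[33,15],[43,0]]
[[4,8],[5,1],[12,15],[17,8],[23,13],[29,0],[33,15],[43,0]]
[[4,8],[5,1],[12,15],[17,8],[23,13],[29,0],[33,15],[35,18],[37,15],[43,0]]
[[4,8],[5,1],[12,15],[17,8],[23,13],[29,9],[33,15],[35,18],[37,15],[43,0]]
[[4,8],[5,1],[12,15],[17,8],[23,13],[29,9],[33,15],[35,18],[37,15],[43,0]]
[[4,8],[5,1],[12,15],[17,8],[23,17],[34,15],[35,18],[37,15],[43,0]]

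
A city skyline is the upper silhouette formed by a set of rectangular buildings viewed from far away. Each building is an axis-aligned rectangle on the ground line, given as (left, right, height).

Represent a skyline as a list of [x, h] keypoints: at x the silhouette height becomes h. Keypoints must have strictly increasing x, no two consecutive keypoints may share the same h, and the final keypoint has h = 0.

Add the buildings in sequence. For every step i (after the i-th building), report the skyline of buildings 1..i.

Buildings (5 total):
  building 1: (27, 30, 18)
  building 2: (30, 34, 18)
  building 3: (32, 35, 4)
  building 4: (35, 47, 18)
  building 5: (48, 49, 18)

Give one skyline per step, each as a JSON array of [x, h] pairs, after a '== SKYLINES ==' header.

== SKYLINES ==
[[27,18],[30,0]]
[[27,18],[34,0]]
[[27,18],[34,4],[35,0]]
[[27,18],[34,4],[35,18],[47,0]]
[[27,18],[34,4],[35,18],[47,0],[48,18],[49,0]]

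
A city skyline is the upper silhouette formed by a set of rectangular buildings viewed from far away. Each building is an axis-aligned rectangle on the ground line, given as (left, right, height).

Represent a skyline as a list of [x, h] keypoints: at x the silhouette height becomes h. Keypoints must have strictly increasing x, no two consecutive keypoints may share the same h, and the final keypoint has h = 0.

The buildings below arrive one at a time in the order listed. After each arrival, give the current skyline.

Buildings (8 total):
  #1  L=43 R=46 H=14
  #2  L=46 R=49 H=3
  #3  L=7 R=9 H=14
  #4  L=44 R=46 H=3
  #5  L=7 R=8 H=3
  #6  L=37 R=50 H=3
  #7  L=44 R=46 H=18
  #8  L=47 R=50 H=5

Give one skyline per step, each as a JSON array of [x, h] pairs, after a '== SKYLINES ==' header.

== SKYLINES ==
[[43,14],[46,0]]
[[43,14],[46,3],[49,0]]
[[7,14],[9,0],[43,14],[46,3],[49,0]]
[[7,14],[9,0],[43,14],[46,3],[49,0]]
[[7,14],[9,0],[43,14],[46,3],[49,0]]
[[7,14],[9,0],[37,3],[43,14],[46,3],[50,0]]
[[7,14],[9,0],[37,3],[43,14],[44,18],[46,3],[50,0]]
[[7,14],[9,0],[37,3],[43,14],[44,18],[46,3],[47,5],[50,0]]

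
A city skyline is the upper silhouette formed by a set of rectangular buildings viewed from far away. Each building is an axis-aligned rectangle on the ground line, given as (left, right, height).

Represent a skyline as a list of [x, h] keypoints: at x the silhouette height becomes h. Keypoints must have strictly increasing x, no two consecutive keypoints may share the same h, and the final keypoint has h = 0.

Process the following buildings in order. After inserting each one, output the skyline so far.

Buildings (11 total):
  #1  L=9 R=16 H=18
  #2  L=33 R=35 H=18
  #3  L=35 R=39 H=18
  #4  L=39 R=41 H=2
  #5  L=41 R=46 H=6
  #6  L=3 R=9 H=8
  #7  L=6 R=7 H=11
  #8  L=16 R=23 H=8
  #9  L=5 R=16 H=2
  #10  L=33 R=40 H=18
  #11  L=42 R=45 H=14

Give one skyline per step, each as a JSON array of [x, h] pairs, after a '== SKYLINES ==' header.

== SKYLINES ==
[[9,18],[16,0]]
[[9,18],[16,0],[33,18],[35,0]]
[[9,18],[16,0],[33,18],[39,0]]
[[9,18],[16,0],[33,18],[39,2],[41,0]]
[[9,18],[16,0],[33,18],[39,2],[41,6],[46,0]]
[[3,8],[9,18],[16,0],[33,18],[39,2],[41,6],[46,0]]
[[3,8],[6,11],[7,8],[9,18],[16,0],[33,18],[39,2],[41,6],[46,0]]
[[3,8],[6,11],[7,8],[9,18],[16,8],[23,0],[33,18],[39,2],[41,6],[46,0]]
[[3,8],[6,11],[7,8],[9,18],[16,8],[23,0],[33,18],[39,2],[41,6],[46,0]]
[[3,8],[6,11],[7,8],[9,18],[16,8],[23,0],[33,18],[40,2],[41,6],[46,0]]
[[3,8],[6,11],[7,8],[9,18],[16,8],[23,0],[33,18],[40,2],[41,6],[42,14],[45,6],[46,0]]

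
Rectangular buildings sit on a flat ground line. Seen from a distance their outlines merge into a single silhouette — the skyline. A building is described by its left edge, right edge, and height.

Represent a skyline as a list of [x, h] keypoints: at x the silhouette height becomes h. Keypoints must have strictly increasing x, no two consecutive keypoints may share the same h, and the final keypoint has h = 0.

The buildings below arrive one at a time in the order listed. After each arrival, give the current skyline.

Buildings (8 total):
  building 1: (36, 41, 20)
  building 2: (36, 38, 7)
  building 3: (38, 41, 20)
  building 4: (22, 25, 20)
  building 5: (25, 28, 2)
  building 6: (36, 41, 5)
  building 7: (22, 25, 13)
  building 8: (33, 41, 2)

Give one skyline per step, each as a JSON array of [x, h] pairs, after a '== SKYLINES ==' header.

== SKYLINES ==
[[36,20],[41,0]]
[[36,20],[41,0]]
[[36,20],[41,0]]
[[22,20],[25,0],[36,20],[41,0]]
[[22,20],[25,2],[28,0],[36,20],[41,0]]
[[22,20],[25,2],[28,0],[36,20],[41,0]]
[[22,20],[25,2],[28,0],[36,20],[41,0]]
[[22,20],[25,2],[28,0],[33,2],[36,20],[41,0]]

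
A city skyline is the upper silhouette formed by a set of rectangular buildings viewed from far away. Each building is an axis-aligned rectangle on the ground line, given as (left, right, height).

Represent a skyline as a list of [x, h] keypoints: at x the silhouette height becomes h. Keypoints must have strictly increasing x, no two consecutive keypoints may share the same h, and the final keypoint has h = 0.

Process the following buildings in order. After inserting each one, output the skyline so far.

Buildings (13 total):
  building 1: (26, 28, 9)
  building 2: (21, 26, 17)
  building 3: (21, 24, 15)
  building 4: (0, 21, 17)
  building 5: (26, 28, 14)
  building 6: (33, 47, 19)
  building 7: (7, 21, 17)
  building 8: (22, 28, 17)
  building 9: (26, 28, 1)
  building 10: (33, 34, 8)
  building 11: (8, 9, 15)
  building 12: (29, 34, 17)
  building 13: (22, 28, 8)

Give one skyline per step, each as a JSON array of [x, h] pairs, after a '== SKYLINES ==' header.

== SKYLINES ==
[[26,9],[28,0]]
[[21,17],[26,9],[28,0]]
[[21,17],[26,9],[28,0]]
[[0,17],[26,9],[28,0]]
[[0,17],[26,14],[28,0]]
[[0,17],[26,14],[28,0],[33,19],[47,0]]
[[0,17],[26,14],[28,0],[33,19],[47,0]]
[[0,17],[28,0],[33,19],[47,0]]
[[0,17],[28,0],[33,19],[47,0]]
[[0,17],[28,0],[33,19],[47,0]]
[[0,17],[28,0],[33,19],[47,0]]
[[0,17],[28,0],[29,17],[33,19],[47,0]]
[[0,17],[28,0],[29,17],[33,19],[47,0]]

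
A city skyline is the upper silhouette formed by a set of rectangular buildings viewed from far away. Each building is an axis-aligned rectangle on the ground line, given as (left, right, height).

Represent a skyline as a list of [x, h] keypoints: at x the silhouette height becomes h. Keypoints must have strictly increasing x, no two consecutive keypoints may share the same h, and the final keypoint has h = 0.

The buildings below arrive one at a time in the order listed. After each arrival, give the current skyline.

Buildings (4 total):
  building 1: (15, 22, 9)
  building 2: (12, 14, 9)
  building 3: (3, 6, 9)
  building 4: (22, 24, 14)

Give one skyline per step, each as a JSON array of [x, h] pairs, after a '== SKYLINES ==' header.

== SKYLINES ==
[[15,9],[22,0]]
[[12,9],[14,0],[15,9],[22,0]]
[[3,9],[6,0],[12,9],[14,0],[15,9],[22,0]]
[[3,9],[6,0],[12,9],[14,0],[15,9],[22,14],[24,0]]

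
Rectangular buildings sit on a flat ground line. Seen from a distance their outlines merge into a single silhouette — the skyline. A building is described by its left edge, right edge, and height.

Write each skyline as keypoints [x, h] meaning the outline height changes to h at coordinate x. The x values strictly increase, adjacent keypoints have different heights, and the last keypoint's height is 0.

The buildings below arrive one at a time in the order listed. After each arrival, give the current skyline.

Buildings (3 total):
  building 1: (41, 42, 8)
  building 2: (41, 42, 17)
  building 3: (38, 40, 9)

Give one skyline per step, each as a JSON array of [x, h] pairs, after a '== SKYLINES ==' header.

== SKYLINES ==
[[41,8],[42,0]]
[[41,17],[42,0]]
[[38,9],[40,0],[41,17],[42,0]]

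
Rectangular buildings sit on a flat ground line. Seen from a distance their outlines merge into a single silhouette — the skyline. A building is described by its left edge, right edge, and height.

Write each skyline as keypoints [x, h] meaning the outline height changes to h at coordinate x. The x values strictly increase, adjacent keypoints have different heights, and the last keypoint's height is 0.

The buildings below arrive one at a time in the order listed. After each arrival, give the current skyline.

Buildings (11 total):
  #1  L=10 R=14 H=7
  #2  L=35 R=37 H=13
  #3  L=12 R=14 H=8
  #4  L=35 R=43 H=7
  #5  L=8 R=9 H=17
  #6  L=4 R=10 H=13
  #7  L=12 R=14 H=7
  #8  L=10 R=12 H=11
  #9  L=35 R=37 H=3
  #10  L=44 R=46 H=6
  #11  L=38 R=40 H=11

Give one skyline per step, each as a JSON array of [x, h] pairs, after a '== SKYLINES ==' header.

== SKYLINES ==
[[10,7],[14,0]]
[[10,7],[14,0],[35,13],[37,0]]
[[10,7],[12,8],[14,0],[35,13],[37,0]]
[[10,7],[12,8],[14,0],[35,13],[37,7],[43,0]]
[[8,17],[9,0],[10,7],[12,8],[14,0],[35,13],[37,7],[43,0]]
[[4,13],[8,17],[9,13],[10,7],[12,8],[14,0],[35,13],[37,7],[43,0]]
[[4,13],[8,17],[9,13],[10,7],[12,8],[14,0],[35,13],[37,7],[43,0]]
[[4,13],[8,17],[9,13],[10,11],[12,8],[14,0],[35,13],[37,7],[43,0]]
[[4,13],[8,17],[9,13],[10,11],[12,8],[14,0],[35,13],[37,7],[43,0]]
[[4,13],[8,17],[9,13],[10,11],[12,8],[14,0],[35,13],[37,7],[43,0],[44,6],[46,0]]
[[4,13],[8,17],[9,13],[10,11],[12,8],[14,0],[35,13],[37,7],[38,11],[40,7],[43,0],[44,6],[46,0]]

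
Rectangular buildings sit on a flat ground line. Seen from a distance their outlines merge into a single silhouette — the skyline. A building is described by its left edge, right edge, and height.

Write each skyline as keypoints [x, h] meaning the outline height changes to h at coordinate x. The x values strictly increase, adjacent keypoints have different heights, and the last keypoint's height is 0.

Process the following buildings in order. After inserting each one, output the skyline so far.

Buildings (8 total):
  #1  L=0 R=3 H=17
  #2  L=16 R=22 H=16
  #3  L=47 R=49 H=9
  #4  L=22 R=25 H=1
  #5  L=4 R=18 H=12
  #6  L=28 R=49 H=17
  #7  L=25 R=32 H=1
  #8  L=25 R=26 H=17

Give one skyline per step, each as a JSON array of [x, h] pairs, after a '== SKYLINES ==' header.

== SKYLINES ==
[[0,17],[3,0]]
[[0,17],[3,0],[16,16],[22,0]]
[[0,17],[3,0],[16,16],[22,0],[47,9],[49,0]]
[[0,17],[3,0],[16,16],[22,1],[25,0],[47,9],[49,0]]
[[0,17],[3,0],[4,12],[16,16],[22,1],[25,0],[47,9],[49,0]]
[[0,17],[3,0],[4,12],[16,16],[22,1],[25,0],[28,17],[49,0]]
[[0,17],[3,0],[4,12],[16,16],[22,1],[28,17],[49,0]]
[[0,17],[3,0],[4,12],[16,16],[22,1],[25,17],[26,1],[28,17],[49,0]]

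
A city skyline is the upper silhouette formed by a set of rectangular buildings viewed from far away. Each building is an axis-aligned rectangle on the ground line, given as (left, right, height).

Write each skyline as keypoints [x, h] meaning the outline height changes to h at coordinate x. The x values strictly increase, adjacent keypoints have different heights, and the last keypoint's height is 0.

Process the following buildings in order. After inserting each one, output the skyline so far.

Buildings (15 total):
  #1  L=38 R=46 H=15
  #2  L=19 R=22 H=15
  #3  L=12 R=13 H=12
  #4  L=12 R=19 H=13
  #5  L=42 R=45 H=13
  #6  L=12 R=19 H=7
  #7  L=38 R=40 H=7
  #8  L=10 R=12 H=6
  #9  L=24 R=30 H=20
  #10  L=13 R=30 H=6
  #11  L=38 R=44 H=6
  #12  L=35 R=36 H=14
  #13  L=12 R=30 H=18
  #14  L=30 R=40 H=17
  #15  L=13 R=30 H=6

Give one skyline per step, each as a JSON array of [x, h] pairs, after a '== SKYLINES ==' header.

== SKYLINES ==
[[38,15],[46,0]]
[[19,15],[22,0],[38,15],[46,0]]
[[12,12],[13,0],[19,15],[22,0],[38,15],[46,0]]
[[12,13],[19,15],[22,0],[38,15],[46,0]]
[[12,13],[19,15],[22,0],[38,15],[46,0]]
[[12,13],[19,15],[22,0],[38,15],[46,0]]
[[12,13],[19,15],[22,0],[38,15],[46,0]]
[[10,6],[12,13],[19,15],[22,0],[38,15],[46,0]]
[[10,6],[12,13],[19,15],[22,0],[24,20],[30,0],[38,15],[46,0]]
[[10,6],[12,13],[19,15],[22,6],[24,20],[30,0],[38,15],[46,0]]
[[10,6],[12,13],[19,15],[22,6],[24,20],[30,0],[38,15],[46,0]]
[[10,6],[12,13],[19,15],[22,6],[24,20],[30,0],[35,14],[36,0],[38,15],[46,0]]
[[10,6],[12,18],[24,20],[30,0],[35,14],[36,0],[38,15],[46,0]]
[[10,6],[12,18],[24,20],[30,17],[40,15],[46,0]]
[[10,6],[12,18],[24,20],[30,17],[40,15],[46,0]]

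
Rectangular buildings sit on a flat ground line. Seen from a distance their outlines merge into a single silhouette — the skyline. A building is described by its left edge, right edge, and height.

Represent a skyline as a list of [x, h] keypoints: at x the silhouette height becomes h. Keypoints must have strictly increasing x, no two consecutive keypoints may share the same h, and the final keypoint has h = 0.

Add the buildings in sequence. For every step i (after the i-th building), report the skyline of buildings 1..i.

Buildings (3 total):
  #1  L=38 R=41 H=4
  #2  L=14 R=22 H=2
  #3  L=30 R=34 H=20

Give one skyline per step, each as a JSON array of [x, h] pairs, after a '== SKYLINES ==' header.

== SKYLINES ==
[[38,4],[41,0]]
[[14,2],[22,0],[38,4],[41,0]]
[[14,2],[22,0],[30,20],[34,0],[38,4],[41,0]]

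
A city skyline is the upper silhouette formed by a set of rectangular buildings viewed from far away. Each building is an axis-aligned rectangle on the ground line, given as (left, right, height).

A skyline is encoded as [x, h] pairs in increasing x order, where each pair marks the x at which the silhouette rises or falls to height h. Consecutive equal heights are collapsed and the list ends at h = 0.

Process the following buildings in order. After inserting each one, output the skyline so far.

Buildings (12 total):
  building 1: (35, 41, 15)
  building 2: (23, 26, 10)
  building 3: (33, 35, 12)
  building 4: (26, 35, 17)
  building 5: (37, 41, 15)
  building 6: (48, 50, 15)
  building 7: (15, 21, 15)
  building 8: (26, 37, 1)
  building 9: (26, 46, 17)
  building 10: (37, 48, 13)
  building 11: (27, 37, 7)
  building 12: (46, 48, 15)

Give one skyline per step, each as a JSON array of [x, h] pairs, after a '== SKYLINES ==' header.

== SKYLINES ==
[[35,15],[41,0]]
[[23,10],[26,0],[35,15],[41,0]]
[[23,10],[26,0],[33,12],[35,15],[41,0]]
[[23,10],[26,17],[35,15],[41,0]]
[[23,10],[26,17],[35,15],[41,0]]
[[23,10],[26,17],[35,15],[41,0],[48,15],[50,0]]
[[15,15],[21,0],[23,10],[26,17],[35,15],[41,0],[48,15],[50,0]]
[[15,15],[21,0],[23,10],[26,17],[35,15],[41,0],[48,15],[50,0]]
[[15,15],[21,0],[23,10],[26,17],[46,0],[48,15],[50,0]]
[[15,15],[21,0],[23,10],[26,17],[46,13],[48,15],[50,0]]
[[15,15],[21,0],[23,10],[26,17],[46,13],[48,15],[50,0]]
[[15,15],[21,0],[23,10],[26,17],[46,15],[50,0]]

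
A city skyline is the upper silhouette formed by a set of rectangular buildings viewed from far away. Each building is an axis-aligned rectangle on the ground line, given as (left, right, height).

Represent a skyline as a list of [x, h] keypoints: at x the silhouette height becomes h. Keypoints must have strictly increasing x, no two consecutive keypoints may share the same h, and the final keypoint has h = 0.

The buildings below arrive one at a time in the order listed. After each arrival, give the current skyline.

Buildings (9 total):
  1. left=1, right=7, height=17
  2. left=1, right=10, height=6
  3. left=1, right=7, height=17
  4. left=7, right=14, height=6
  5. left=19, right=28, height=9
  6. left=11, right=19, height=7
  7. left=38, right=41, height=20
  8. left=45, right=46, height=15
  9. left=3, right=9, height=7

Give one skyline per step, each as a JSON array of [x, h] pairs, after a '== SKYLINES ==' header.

== SKYLINES ==
[[1,17],[7,0]]
[[1,17],[7,6],[10,0]]
[[1,17],[7,6],[10,0]]
[[1,17],[7,6],[14,0]]
[[1,17],[7,6],[14,0],[19,9],[28,0]]
[[1,17],[7,6],[11,7],[19,9],[28,0]]
[[1,17],[7,6],[11,7],[19,9],[28,0],[38,20],[41,0]]
[[1,17],[7,6],[11,7],[19,9],[28,0],[38,20],[41,0],[45,15],[46,0]]
[[1,17],[7,7],[9,6],[11,7],[19,9],[28,0],[38,20],[41,0],[45,15],[46,0]]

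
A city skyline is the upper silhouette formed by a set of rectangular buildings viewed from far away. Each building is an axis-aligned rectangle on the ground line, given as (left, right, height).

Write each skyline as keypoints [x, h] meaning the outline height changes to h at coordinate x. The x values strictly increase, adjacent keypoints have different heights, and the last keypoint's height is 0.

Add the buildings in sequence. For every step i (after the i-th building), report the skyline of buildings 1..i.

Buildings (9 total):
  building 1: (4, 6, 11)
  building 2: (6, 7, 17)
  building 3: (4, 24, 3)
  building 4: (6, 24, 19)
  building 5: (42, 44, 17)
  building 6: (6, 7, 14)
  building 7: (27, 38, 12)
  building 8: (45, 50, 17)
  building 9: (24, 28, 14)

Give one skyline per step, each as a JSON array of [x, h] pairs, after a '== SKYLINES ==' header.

== SKYLINES ==
[[4,11],[6,0]]
[[4,11],[6,17],[7,0]]
[[4,11],[6,17],[7,3],[24,0]]
[[4,11],[6,19],[24,0]]
[[4,11],[6,19],[24,0],[42,17],[44,0]]
[[4,11],[6,19],[24,0],[42,17],[44,0]]
[[4,11],[6,19],[24,0],[27,12],[38,0],[42,17],[44,0]]
[[4,11],[6,19],[24,0],[27,12],[38,0],[42,17],[44,0],[45,17],[50,0]]
[[4,11],[6,19],[24,14],[28,12],[38,0],[42,17],[44,0],[45,17],[50,0]]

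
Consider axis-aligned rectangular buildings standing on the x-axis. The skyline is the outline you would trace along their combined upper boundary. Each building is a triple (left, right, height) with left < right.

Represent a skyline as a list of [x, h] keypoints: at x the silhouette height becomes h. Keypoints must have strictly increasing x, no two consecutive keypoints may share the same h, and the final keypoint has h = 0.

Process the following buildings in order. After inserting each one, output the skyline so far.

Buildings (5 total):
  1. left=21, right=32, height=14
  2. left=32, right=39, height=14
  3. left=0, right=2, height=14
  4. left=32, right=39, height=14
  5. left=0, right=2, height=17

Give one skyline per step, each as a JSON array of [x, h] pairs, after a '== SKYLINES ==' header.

== SKYLINES ==
[[21,14],[32,0]]
[[21,14],[39,0]]
[[0,14],[2,0],[21,14],[39,0]]
[[0,14],[2,0],[21,14],[39,0]]
[[0,17],[2,0],[21,14],[39,0]]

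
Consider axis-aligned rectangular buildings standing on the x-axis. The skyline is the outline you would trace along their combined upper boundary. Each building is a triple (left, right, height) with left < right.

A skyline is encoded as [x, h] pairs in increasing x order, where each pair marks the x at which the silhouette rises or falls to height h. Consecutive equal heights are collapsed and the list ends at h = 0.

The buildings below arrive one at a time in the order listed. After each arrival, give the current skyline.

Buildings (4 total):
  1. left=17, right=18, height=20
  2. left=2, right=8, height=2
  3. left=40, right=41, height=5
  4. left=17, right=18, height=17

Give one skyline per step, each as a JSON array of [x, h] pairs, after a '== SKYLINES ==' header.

== SKYLINES ==
[[17,20],[18,0]]
[[2,2],[8,0],[17,20],[18,0]]
[[2,2],[8,0],[17,20],[18,0],[40,5],[41,0]]
[[2,2],[8,0],[17,20],[18,0],[40,5],[41,0]]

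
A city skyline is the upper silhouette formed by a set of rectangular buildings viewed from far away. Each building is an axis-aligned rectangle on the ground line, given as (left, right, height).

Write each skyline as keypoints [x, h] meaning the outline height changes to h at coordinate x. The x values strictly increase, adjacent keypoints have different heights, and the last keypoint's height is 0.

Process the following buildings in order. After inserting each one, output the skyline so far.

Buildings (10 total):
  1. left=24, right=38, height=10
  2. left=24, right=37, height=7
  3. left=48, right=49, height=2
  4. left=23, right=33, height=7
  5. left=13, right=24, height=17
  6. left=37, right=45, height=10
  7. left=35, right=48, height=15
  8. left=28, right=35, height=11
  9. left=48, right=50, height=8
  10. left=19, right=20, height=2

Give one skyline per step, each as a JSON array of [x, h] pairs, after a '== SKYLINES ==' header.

== SKYLINES ==
[[24,10],[38,0]]
[[24,10],[38,0]]
[[24,10],[38,0],[48,2],[49,0]]
[[23,7],[24,10],[38,0],[48,2],[49,0]]
[[13,17],[24,10],[38,0],[48,2],[49,0]]
[[13,17],[24,10],[45,0],[48,2],[49,0]]
[[13,17],[24,10],[35,15],[48,2],[49,0]]
[[13,17],[24,10],[28,11],[35,15],[48,2],[49,0]]
[[13,17],[24,10],[28,11],[35,15],[48,8],[50,0]]
[[13,17],[24,10],[28,11],[35,15],[48,8],[50,0]]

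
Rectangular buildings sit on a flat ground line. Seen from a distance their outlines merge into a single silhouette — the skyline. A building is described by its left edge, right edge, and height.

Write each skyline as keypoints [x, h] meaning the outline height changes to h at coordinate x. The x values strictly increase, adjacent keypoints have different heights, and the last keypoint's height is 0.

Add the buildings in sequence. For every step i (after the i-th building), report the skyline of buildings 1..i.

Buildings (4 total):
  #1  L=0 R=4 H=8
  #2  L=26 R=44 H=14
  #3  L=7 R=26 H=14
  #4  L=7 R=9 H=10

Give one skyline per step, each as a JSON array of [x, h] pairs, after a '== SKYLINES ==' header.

== SKYLINES ==
[[0,8],[4,0]]
[[0,8],[4,0],[26,14],[44,0]]
[[0,8],[4,0],[7,14],[44,0]]
[[0,8],[4,0],[7,14],[44,0]]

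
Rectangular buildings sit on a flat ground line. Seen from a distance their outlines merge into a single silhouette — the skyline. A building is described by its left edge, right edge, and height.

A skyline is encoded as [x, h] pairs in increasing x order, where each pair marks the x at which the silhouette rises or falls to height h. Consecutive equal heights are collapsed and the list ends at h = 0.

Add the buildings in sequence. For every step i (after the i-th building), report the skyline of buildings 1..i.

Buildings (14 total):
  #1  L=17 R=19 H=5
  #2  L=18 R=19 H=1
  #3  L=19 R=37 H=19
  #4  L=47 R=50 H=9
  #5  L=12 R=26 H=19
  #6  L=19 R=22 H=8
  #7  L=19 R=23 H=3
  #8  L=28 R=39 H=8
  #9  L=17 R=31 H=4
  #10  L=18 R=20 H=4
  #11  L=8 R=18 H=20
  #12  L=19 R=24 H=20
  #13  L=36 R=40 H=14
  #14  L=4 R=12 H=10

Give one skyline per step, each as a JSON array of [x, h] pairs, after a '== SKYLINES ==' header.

== SKYLINES ==
[[17,5],[19,0]]
[[17,5],[19,0]]
[[17,5],[19,19],[37,0]]
[[17,5],[19,19],[37,0],[47,9],[50,0]]
[[12,19],[37,0],[47,9],[50,0]]
[[12,19],[37,0],[47,9],[50,0]]
[[12,19],[37,0],[47,9],[50,0]]
[[12,19],[37,8],[39,0],[47,9],[50,0]]
[[12,19],[37,8],[39,0],[47,9],[50,0]]
[[12,19],[37,8],[39,0],[47,9],[50,0]]
[[8,20],[18,19],[37,8],[39,0],[47,9],[50,0]]
[[8,20],[18,19],[19,20],[24,19],[37,8],[39,0],[47,9],[50,0]]
[[8,20],[18,19],[19,20],[24,19],[37,14],[40,0],[47,9],[50,0]]
[[4,10],[8,20],[18,19],[19,20],[24,19],[37,14],[40,0],[47,9],[50,0]]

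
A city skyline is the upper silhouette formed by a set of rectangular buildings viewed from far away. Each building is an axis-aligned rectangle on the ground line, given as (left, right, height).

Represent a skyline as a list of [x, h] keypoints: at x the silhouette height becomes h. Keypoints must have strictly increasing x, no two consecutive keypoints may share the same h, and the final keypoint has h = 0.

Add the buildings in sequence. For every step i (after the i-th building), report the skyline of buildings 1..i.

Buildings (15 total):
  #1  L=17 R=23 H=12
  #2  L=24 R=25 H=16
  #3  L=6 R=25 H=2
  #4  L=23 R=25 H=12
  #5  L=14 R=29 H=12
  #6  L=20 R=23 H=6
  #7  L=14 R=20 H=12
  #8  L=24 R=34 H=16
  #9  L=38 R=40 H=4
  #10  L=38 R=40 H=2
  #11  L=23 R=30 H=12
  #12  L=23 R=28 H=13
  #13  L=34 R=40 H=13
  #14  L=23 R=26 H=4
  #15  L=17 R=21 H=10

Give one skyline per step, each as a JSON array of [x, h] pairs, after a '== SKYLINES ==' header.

== SKYLINES ==
[[17,12],[23,0]]
[[17,12],[23,0],[24,16],[25,0]]
[[6,2],[17,12],[23,2],[24,16],[25,0]]
[[6,2],[17,12],[24,16],[25,0]]
[[6,2],[14,12],[24,16],[25,12],[29,0]]
[[6,2],[14,12],[24,16],[25,12],[29,0]]
[[6,2],[14,12],[24,16],[25,12],[29,0]]
[[6,2],[14,12],[24,16],[34,0]]
[[6,2],[14,12],[24,16],[34,0],[38,4],[40,0]]
[[6,2],[14,12],[24,16],[34,0],[38,4],[40,0]]
[[6,2],[14,12],[24,16],[34,0],[38,4],[40,0]]
[[6,2],[14,12],[23,13],[24,16],[34,0],[38,4],[40,0]]
[[6,2],[14,12],[23,13],[24,16],[34,13],[40,0]]
[[6,2],[14,12],[23,13],[24,16],[34,13],[40,0]]
[[6,2],[14,12],[23,13],[24,16],[34,13],[40,0]]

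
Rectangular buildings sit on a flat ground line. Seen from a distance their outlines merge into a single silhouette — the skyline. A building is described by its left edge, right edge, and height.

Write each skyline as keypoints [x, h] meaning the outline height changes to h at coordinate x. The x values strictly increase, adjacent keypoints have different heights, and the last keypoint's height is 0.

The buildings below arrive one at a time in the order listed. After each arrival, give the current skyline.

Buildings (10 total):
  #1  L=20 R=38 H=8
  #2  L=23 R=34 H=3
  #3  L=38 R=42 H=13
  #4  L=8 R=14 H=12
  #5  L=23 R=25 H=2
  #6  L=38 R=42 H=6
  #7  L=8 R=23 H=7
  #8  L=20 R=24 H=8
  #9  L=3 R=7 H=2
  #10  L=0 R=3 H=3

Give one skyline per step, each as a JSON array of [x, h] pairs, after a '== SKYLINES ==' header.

== SKYLINES ==
[[20,8],[38,0]]
[[20,8],[38,0]]
[[20,8],[38,13],[42,0]]
[[8,12],[14,0],[20,8],[38,13],[42,0]]
[[8,12],[14,0],[20,8],[38,13],[42,0]]
[[8,12],[14,0],[20,8],[38,13],[42,0]]
[[8,12],[14,7],[20,8],[38,13],[42,0]]
[[8,12],[14,7],[20,8],[38,13],[42,0]]
[[3,2],[7,0],[8,12],[14,7],[20,8],[38,13],[42,0]]
[[0,3],[3,2],[7,0],[8,12],[14,7],[20,8],[38,13],[42,0]]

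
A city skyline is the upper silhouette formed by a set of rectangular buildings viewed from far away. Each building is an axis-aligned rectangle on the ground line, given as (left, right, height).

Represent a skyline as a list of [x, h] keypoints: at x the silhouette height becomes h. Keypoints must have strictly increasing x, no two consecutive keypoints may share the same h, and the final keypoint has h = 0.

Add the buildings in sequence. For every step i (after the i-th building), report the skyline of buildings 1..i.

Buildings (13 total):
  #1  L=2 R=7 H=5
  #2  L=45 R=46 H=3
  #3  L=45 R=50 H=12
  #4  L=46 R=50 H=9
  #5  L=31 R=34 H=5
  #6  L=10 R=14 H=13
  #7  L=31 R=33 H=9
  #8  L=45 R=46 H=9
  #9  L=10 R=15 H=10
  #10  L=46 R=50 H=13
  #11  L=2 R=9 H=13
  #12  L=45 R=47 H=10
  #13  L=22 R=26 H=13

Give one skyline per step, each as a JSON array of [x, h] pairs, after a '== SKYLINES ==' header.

== SKYLINES ==
[[2,5],[7,0]]
[[2,5],[7,0],[45,3],[46,0]]
[[2,5],[7,0],[45,12],[50,0]]
[[2,5],[7,0],[45,12],[50,0]]
[[2,5],[7,0],[31,5],[34,0],[45,12],[50,0]]
[[2,5],[7,0],[10,13],[14,0],[31,5],[34,0],[45,12],[50,0]]
[[2,5],[7,0],[10,13],[14,0],[31,9],[33,5],[34,0],[45,12],[50,0]]
[[2,5],[7,0],[10,13],[14,0],[31,9],[33,5],[34,0],[45,12],[50,0]]
[[2,5],[7,0],[10,13],[14,10],[15,0],[31,9],[33,5],[34,0],[45,12],[50,0]]
[[2,5],[7,0],[10,13],[14,10],[15,0],[31,9],[33,5],[34,0],[45,12],[46,13],[50,0]]
[[2,13],[9,0],[10,13],[14,10],[15,0],[31,9],[33,5],[34,0],[45,12],[46,13],[50,0]]
[[2,13],[9,0],[10,13],[14,10],[15,0],[31,9],[33,5],[34,0],[45,12],[46,13],[50,0]]
[[2,13],[9,0],[10,13],[14,10],[15,0],[22,13],[26,0],[31,9],[33,5],[34,0],[45,12],[46,13],[50,0]]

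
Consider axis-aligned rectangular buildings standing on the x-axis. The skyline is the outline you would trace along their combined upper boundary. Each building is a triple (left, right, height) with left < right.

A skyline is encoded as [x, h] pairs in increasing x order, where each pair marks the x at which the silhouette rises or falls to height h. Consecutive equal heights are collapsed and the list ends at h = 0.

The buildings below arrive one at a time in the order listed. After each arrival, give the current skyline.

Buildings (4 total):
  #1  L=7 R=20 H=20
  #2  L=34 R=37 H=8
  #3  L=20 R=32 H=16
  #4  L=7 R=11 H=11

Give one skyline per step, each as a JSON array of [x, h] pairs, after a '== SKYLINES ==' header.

== SKYLINES ==
[[7,20],[20,0]]
[[7,20],[20,0],[34,8],[37,0]]
[[7,20],[20,16],[32,0],[34,8],[37,0]]
[[7,20],[20,16],[32,0],[34,8],[37,0]]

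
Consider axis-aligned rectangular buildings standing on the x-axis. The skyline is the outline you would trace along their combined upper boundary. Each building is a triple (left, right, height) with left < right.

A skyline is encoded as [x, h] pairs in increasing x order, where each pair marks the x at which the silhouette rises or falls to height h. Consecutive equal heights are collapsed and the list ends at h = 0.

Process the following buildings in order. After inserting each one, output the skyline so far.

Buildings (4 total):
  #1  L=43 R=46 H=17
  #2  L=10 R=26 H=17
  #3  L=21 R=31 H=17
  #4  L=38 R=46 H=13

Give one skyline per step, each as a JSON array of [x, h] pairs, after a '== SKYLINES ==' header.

== SKYLINES ==
[[43,17],[46,0]]
[[10,17],[26,0],[43,17],[46,0]]
[[10,17],[31,0],[43,17],[46,0]]
[[10,17],[31,0],[38,13],[43,17],[46,0]]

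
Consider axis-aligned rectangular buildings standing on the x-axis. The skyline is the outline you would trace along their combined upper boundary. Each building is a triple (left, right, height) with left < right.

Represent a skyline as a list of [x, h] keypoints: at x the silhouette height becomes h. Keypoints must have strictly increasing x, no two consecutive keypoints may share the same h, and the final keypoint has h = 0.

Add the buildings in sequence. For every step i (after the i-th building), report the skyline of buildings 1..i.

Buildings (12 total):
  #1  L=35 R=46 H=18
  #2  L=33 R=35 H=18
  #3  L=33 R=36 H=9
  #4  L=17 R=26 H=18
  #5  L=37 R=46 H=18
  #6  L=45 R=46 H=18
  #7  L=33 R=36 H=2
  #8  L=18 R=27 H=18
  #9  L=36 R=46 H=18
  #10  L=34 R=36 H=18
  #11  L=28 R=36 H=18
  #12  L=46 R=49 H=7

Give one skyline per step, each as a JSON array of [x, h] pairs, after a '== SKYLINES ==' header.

== SKYLINES ==
[[35,18],[46,0]]
[[33,18],[46,0]]
[[33,18],[46,0]]
[[17,18],[26,0],[33,18],[46,0]]
[[17,18],[26,0],[33,18],[46,0]]
[[17,18],[26,0],[33,18],[46,0]]
[[17,18],[26,0],[33,18],[46,0]]
[[17,18],[27,0],[33,18],[46,0]]
[[17,18],[27,0],[33,18],[46,0]]
[[17,18],[27,0],[33,18],[46,0]]
[[17,18],[27,0],[28,18],[46,0]]
[[17,18],[27,0],[28,18],[46,7],[49,0]]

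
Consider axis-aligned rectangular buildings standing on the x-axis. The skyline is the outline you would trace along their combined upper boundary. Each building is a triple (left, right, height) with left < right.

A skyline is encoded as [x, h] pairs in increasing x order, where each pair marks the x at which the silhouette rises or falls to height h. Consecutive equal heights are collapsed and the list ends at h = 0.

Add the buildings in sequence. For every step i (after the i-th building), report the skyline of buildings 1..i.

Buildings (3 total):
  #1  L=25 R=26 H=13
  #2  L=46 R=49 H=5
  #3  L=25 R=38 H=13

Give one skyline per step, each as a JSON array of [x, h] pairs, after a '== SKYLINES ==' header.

== SKYLINES ==
[[25,13],[26,0]]
[[25,13],[26,0],[46,5],[49,0]]
[[25,13],[38,0],[46,5],[49,0]]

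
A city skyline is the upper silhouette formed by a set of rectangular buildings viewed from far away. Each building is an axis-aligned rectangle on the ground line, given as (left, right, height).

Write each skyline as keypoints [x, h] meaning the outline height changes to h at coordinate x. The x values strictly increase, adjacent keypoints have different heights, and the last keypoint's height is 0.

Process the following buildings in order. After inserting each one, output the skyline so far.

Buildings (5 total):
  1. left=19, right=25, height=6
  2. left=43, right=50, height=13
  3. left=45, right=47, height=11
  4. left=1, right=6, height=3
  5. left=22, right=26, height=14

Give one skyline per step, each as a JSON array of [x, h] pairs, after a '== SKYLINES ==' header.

== SKYLINES ==
[[19,6],[25,0]]
[[19,6],[25,0],[43,13],[50,0]]
[[19,6],[25,0],[43,13],[50,0]]
[[1,3],[6,0],[19,6],[25,0],[43,13],[50,0]]
[[1,3],[6,0],[19,6],[22,14],[26,0],[43,13],[50,0]]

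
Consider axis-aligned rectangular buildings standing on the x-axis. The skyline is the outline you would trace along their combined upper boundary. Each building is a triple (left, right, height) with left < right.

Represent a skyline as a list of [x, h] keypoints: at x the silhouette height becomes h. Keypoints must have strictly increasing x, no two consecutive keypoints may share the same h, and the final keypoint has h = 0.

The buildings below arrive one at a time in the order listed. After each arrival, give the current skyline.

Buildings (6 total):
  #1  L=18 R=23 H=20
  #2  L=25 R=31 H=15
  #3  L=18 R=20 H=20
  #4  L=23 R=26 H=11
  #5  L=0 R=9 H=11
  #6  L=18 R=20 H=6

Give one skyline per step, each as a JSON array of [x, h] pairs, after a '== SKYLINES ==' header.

== SKYLINES ==
[[18,20],[23,0]]
[[18,20],[23,0],[25,15],[31,0]]
[[18,20],[23,0],[25,15],[31,0]]
[[18,20],[23,11],[25,15],[31,0]]
[[0,11],[9,0],[18,20],[23,11],[25,15],[31,0]]
[[0,11],[9,0],[18,20],[23,11],[25,15],[31,0]]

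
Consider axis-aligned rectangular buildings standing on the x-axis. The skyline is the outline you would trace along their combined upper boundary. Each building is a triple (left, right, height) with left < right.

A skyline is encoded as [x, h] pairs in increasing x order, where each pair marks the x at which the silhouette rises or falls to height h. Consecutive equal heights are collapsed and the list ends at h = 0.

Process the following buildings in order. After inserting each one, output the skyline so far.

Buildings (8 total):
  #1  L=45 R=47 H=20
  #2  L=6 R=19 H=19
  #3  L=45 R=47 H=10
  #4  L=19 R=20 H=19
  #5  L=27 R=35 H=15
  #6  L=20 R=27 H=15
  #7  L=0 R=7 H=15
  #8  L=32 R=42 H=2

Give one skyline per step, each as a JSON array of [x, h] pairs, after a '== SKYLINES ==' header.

== SKYLINES ==
[[45,20],[47,0]]
[[6,19],[19,0],[45,20],[47,0]]
[[6,19],[19,0],[45,20],[47,0]]
[[6,19],[20,0],[45,20],[47,0]]
[[6,19],[20,0],[27,15],[35,0],[45,20],[47,0]]
[[6,19],[20,15],[35,0],[45,20],[47,0]]
[[0,15],[6,19],[20,15],[35,0],[45,20],[47,0]]
[[0,15],[6,19],[20,15],[35,2],[42,0],[45,20],[47,0]]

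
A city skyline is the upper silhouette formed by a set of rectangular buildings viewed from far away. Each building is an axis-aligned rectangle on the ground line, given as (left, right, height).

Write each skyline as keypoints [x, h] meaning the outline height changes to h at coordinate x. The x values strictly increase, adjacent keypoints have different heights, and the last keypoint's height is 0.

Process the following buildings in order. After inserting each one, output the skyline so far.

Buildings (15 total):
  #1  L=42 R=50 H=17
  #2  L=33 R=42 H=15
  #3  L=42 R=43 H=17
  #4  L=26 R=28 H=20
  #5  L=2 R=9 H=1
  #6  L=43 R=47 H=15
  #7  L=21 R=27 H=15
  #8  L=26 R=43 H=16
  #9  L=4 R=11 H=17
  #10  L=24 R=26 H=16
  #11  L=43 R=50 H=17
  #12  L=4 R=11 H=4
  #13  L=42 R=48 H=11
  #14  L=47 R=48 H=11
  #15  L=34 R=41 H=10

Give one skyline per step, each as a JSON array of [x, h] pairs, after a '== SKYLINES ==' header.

== SKYLINES ==
[[42,17],[50,0]]
[[33,15],[42,17],[50,0]]
[[33,15],[42,17],[50,0]]
[[26,20],[28,0],[33,15],[42,17],[50,0]]
[[2,1],[9,0],[26,20],[28,0],[33,15],[42,17],[50,0]]
[[2,1],[9,0],[26,20],[28,0],[33,15],[42,17],[50,0]]
[[2,1],[9,0],[21,15],[26,20],[28,0],[33,15],[42,17],[50,0]]
[[2,1],[9,0],[21,15],[26,20],[28,16],[42,17],[50,0]]
[[2,1],[4,17],[11,0],[21,15],[26,20],[28,16],[42,17],[50,0]]
[[2,1],[4,17],[11,0],[21,15],[24,16],[26,20],[28,16],[42,17],[50,0]]
[[2,1],[4,17],[11,0],[21,15],[24,16],[26,20],[28,16],[42,17],[50,0]]
[[2,1],[4,17],[11,0],[21,15],[24,16],[26,20],[28,16],[42,17],[50,0]]
[[2,1],[4,17],[11,0],[21,15],[24,16],[26,20],[28,16],[42,17],[50,0]]
[[2,1],[4,17],[11,0],[21,15],[24,16],[26,20],[28,16],[42,17],[50,0]]
[[2,1],[4,17],[11,0],[21,15],[24,16],[26,20],[28,16],[42,17],[50,0]]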